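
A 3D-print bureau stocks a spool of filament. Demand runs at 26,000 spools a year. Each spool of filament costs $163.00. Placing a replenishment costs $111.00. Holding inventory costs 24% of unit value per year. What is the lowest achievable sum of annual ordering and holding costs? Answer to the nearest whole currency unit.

Holding cost H = 0.24 × $163.00 = $39.1200 per unit per year.
Q* = √(2DS/H) = √(2 × 26,000 × 111 / 39.12) ≈ 384.12.
At Q*, ordering cost (D/Q*)S equals holding cost (Q*/2)H, each = √(DSH/2).
Minimum total = √(2DSH) = √(2 × 26,000 × 111 × 39.12) ≈ 15026.664.

TC* ≈ $15,027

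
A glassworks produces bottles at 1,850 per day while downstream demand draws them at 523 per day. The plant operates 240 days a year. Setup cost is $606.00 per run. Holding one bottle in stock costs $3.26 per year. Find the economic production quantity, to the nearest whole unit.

Annual demand D = 523 × 240 = 125,520.
Production build-up factor (1 − d/p) = 1 − 523/1,850 = 0.7173.
Q* = √(2DS / (H(1 − d/p))) = √(2 × 125,520 × 606 / (3.26 × 0.7173)).
= √(152,130,240 / 2.3384) ≈ 8065.836.

Q* ≈ 8,066 bottles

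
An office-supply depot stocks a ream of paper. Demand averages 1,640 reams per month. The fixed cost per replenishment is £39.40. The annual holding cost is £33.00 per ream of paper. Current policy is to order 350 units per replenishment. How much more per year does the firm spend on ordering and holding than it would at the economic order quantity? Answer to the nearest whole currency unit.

Annual demand D = 1,640 × 12 = 19,680.
EOQ = √(2DS/H) = √(2 × 19,680 × 39.4 / 33) ≈ 216.78.
Cost at Q* = (D/Q*)S + (Q*/2)H = √(2DSH) ≈ £7,153.73.
Cost at Q = 350: (19,680/350)×39.4 + (350/2)×33 = £2,215.41 + £5,775.00 = £7,990.41.
Excess = £7,990.41 − £7,153.73 = £836.67.

Extra cost ≈ £837 per year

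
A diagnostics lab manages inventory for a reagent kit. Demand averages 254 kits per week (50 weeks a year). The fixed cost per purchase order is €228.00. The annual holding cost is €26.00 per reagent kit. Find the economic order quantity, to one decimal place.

Q* ≈ 472.0 kits

Annual demand D = 254 × 50 = 12,700.
EOQ = √(2DS / H) = √(2 × 12,700 × 228 / 26).
= √(5,791,200 / 26) = √222,738.4615 ≈ 471.952.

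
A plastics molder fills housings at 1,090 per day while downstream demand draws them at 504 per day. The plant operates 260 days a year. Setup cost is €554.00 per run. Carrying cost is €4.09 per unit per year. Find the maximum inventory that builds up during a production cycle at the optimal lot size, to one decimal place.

I_max ≈ 4,368.6 housings

Annual demand D = 504 × 260 = 131,040.
Production build-up factor (1 − d/p) = 1 − 504/1,090 = 0.5376.
Q* = √(2DS / (H(1 − d/p))) = √(2 × 131,040 × 554 / (4.09 × 0.5376)).
= √(145,192,320 / 2.1988) ≈ 8125.959.
Maximum inventory = Q*(1 − d/p) = 8125.959 × 0.5376 ≈ 4368.635.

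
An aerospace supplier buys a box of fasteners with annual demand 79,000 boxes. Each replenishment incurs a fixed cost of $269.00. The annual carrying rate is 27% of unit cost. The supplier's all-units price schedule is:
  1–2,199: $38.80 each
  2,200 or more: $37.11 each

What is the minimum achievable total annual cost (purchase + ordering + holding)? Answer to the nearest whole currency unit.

TC* ≈ $2,952,371

Holding cost per unit per year at price C is H = 0.27·C.
Candidates are each tier's EOQ (if it falls in that tier) and each price-break quantity.
EOQ at $38.80 = 2014.2 (feasible in tier 1): TC = 79,000×$38.80 + (79,000/2014.2)×269 + (2014.2/2)×0.27×$38.80 = $3,086,300.97.
EOQ at $37.11 = 2059.6 < 2200, so use break Q=2200: TC = 79,000×$37.11 + (79,000/2200.0)×269 + (2200.0/2)×0.27×$37.11 = $2,952,371.22.
Lowest total cost among the candidates is at Q = 2200.0.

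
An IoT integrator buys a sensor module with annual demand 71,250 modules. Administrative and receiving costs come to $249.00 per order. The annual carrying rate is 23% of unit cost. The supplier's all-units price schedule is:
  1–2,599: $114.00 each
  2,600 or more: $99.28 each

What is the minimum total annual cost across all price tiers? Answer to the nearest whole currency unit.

TC* ≈ $7,110,208

Holding cost per unit per year at price C is H = 0.23·C.
Evaluate total cost at each tier's feasible EOQ or, if the EOQ is below the tier, at the tier's minimum quantity.
EOQ at $114.00 = 1163.3 (feasible in tier 1): TC = 71,250×$114.00 + (71,250/1163.3)×249 + (1163.3/2)×0.23×$114.00 = $8,153,001.66.
EOQ at $99.28 = 1246.6 < 2600, so use break Q=2600: TC = 71,250×$99.28 + (71,250/2600.0)×249 + (2600.0/2)×0.23×$99.28 = $7,110,208.28.
Lowest total cost among the candidates is at Q = 2600.0.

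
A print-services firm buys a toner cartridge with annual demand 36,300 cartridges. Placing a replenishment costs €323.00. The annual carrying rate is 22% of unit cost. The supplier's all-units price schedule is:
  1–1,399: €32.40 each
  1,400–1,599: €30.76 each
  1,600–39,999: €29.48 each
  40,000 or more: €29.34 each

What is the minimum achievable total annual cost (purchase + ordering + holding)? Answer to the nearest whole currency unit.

TC* ≈ €1,082,456

Holding cost per unit per year at price C is H = 0.22·C.
Evaluate total cost at each tier's feasible EOQ or, if the EOQ is below the tier, at the tier's minimum quantity.
Tier 1 (€32.40): EOQ = 1813.8 exceeds tier's upper bound 1399, so this tier is dominated.
Tier 2 (€30.76): EOQ = 1861.5 exceeds tier's upper bound 1599, so this tier is dominated.
EOQ at €29.48 = 1901.5 (feasible in tier 3): TC = 36,300×€29.48 + (36,300/1901.5)×323 + (1901.5/2)×0.22×€29.48 = €1,082,456.32.
EOQ at €29.34 = 1906.0 < 40000, so use break Q=40000: TC = 36,300×€29.34 + (36,300/40000.0)×323 + (40000.0/2)×0.22×€29.34 = €1,194,431.12.
Lowest total cost among the candidates is at Q = 1901.5.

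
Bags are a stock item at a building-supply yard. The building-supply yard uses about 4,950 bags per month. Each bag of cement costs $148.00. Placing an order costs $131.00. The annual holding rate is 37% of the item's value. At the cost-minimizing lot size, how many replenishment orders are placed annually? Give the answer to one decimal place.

N ≈ 111.4 orders per year

Annual demand D = 4,950 × 12 = 59,400.
Holding cost H = 0.37 × $148.00 = $54.7600 per unit per year.
The optimal lot size = √(2DS/H) = √(2 × 59,400 × 131 / 54.76) ≈ 533.10.
Orders per year = D / Q* = 59,400 / 533.10 ≈ 111.423.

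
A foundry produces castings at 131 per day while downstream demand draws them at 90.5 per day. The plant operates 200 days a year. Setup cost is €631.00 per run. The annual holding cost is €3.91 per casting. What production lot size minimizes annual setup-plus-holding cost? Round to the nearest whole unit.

Annual demand D = 90.5 × 200 = 18,100.
Production build-up factor (1 − d/p) = 1 − 90.5/131 = 0.3092.
Q* = √(2DS / (H(1 − d/p))) = √(2 × 18,100 × 631 / (3.91 × 0.3092)).
= √(22,842,200 / 1.2088) ≈ 4346.991.

Q* ≈ 4,347 castings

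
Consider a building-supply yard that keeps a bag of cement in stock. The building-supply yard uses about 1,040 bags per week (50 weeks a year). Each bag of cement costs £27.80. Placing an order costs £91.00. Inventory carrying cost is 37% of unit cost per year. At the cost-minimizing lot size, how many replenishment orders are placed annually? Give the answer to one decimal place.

N ≈ 54.2 orders per year

Annual demand D = 1,040 × 50 = 52,000.
Holding cost H = 0.37 × £27.80 = £10.2860 per unit per year.
EOQ = √(2DS/H) = √(2 × 52,000 × 91 / 10.286) ≈ 959.21.
Orders per year = D / Q* = 52,000 / 959.21 ≈ 54.211.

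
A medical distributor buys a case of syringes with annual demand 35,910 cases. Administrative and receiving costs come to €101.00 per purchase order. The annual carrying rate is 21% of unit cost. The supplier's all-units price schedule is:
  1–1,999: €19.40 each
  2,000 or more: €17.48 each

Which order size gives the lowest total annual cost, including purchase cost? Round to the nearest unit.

Holding cost per unit per year at price C is H = 0.21·C.
For each price level, check whether its EOQ is feasible; otherwise the best quantity at that price is the breakpoint.
EOQ at €19.40 = 1334.4 (feasible in tier 1): TC = 35,910×€19.40 + (35,910/1334.4)×101 + (1334.4/2)×0.21×€19.40 = €702,090.18.
EOQ at €17.48 = 1405.7 < 2000, so use break Q=2000: TC = 35,910×€17.48 + (35,910/2000.0)×101 + (2000.0/2)×0.21×€17.48 = €633,191.06.
Lowest total cost is €633,191.06 at Q = 2000.0.

Q* ≈ 2,000 cases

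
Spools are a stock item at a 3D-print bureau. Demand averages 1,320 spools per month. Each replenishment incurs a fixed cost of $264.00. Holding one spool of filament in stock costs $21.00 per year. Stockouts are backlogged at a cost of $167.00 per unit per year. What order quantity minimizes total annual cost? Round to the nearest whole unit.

Q* ≈ 670 spools

Annual demand D = 1,320 × 12 = 15,840.
With planned backorders, Q* = √(2DS/H) · √((H+B)/B).
√(2DS/H) = √(2 × 15,840 × 264 / 21) = 631.081.
√((H+B)/B) = √((21+167)/167) = 1.0610.
Q* ≈ 669.585.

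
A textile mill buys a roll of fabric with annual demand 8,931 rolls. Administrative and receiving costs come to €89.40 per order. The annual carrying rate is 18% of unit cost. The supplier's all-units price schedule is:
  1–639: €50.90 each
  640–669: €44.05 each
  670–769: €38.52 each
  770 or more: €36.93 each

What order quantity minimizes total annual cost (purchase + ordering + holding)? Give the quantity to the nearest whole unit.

Q* ≈ 770 rolls

Holding cost per unit per year at price C is H = 0.18·C.
For each price level, check whether its EOQ is feasible; otherwise the best quantity at that price is the breakpoint.
EOQ at €50.90 = 417.5 (feasible in tier 1): TC = 8,931×€50.90 + (8,931/417.5)×89.4 + (417.5/2)×0.18×€50.90 = €458,412.88.
EOQ at €44.05 = 448.8 < 640, so use break Q=640: TC = 8,931×€44.05 + (8,931/640.0)×89.4 + (640.0/2)×0.18×€44.05 = €397,195.38.
EOQ at €38.52 = 479.9 < 670, so use break Q=670: TC = 8,931×€38.52 + (8,931/670.0)×89.4 + (670.0/2)×0.18×€38.52 = €347,536.56.
EOQ at €36.93 = 490.1 < 770, so use break Q=770: TC = 8,931×€36.93 + (8,931/770.0)×89.4 + (770.0/2)×0.18×€36.93 = €333,418.00.
Lowest total cost is €333,418.00 at Q = 770.0.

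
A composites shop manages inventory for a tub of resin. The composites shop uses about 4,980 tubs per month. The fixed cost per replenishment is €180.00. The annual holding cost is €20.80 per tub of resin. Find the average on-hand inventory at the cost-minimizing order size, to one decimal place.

Annual demand D = 4,980 × 12 = 59,760.
EOQ = √(2DS/H) = √(2 × 59,760 × 180 / 20.8) ≈ 1017.01.
Average inventory = Q*/2 ≈ 1017.01 / 2 = 508.505.

Average inventory ≈ 508.5 tubs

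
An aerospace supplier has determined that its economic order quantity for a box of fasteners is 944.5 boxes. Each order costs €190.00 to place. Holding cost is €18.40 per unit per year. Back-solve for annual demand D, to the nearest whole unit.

Squaring Q* = √(2DS/H) gives Q*² = 2DS/H.
From Q* = √(2DS/H): D = Q*²H / (2S) = 944.5² × 18.4 / (2 × 190) = 43195.465.

D ≈ 43,195 boxes per year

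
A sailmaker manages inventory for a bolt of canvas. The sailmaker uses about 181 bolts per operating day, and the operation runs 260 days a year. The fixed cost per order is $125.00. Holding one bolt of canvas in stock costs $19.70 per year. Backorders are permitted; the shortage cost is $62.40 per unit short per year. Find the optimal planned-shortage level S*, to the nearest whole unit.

S* ≈ 213 bolts

Annual demand D = 181 × 260 = 47,060.
With planned backorders, Q* = √(2DS/H) · √((H+B)/B).
√(2DS/H) = √(2 × 47,060 × 125 / 19.7) = 772.792.
√((H+B)/B) = √((19.7+62.4)/62.4) = 1.1470.
Q* ≈ 886.425.
S* = Q* · H/(H+B) = 886.425 × 19.7/82.1 ≈ 212.699.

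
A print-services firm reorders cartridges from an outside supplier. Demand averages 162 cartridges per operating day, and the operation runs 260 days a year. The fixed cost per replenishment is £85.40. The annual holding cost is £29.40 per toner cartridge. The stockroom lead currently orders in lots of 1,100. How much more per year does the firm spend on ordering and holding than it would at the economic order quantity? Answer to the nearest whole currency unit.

Annual demand D = 162 × 260 = 42,120.
EOQ = √(2DS/H) = √(2 × 42,120 × 85.4 / 29.4) ≈ 494.67.
Cost at Q* = (D/Q*)S + (Q*/2)H = √(2DSH) ≈ £14,543.26.
Cost at Q = 1,100: (42,120/1,100)×85.4 + (1,100/2)×29.4 = £3,270.04 + £16,170.00 = £19,440.04.
Excess = £19,440.04 − £14,543.26 = £4,896.78.

Extra cost ≈ £4,897 per year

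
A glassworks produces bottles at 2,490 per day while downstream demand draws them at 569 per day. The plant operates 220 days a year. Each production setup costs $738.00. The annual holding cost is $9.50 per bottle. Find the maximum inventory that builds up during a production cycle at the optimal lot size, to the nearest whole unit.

I_max ≈ 3,874 bottles

Annual demand D = 569 × 220 = 125,180.
Production build-up factor (1 − d/p) = 1 − 569/2,490 = 0.7715.
Q* = √(2DS / (H(1 − d/p))) = √(2 × 125,180 × 738 / (9.5 × 0.7715)).
= √(184,765,680 / 7.3291) ≈ 5020.938.
Maximum inventory = Q*(1 − d/p) = 5020.938 × 0.7715 ≈ 3873.583.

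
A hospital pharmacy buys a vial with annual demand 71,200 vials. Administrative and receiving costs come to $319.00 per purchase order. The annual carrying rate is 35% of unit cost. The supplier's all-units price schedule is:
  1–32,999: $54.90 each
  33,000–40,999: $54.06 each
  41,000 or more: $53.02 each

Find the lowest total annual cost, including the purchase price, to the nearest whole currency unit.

Holding cost per unit per year at price C is H = 0.35·C.
Evaluate total cost at each tier's feasible EOQ or, if the EOQ is below the tier, at the tier's minimum quantity.
EOQ at $54.90 = 1537.6 (feasible in tier 1): TC = 71,200×$54.90 + (71,200/1537.6)×319 + (1537.6/2)×0.35×$54.90 = $3,938,424.08.
EOQ at $54.06 = 1549.5 < 33000, so use break Q=33000: TC = 71,200×$54.06 + (71,200/33000.0)×319 + (33000.0/2)×0.35×$54.06 = $4,161,956.77.
EOQ at $53.02 = 1564.6 < 41000, so use break Q=41000: TC = 71,200×$53.02 + (71,200/41000.0)×319 + (41000.0/2)×0.35×$53.02 = $4,155,996.47.
Lowest total cost among the candidates is at Q = 1537.6.

TC* ≈ $3,938,424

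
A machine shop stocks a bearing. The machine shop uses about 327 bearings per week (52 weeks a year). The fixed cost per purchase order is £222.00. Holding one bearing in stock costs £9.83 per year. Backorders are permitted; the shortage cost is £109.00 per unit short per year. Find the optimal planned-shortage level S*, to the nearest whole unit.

S* ≈ 76 bearings

Annual demand D = 327 × 52 = 17,004.
With planned backorders, Q* = √(2DS/H) · √((H+B)/B).
√(2DS/H) = √(2 × 17,004 × 222 / 9.83) = 876.376.
√((H+B)/B) = √((9.83+109)/109) = 1.0441.
Q* ≈ 915.040.
S* = Q* · H/(H+B) = 915.040 × 9.83/118.83 ≈ 75.695.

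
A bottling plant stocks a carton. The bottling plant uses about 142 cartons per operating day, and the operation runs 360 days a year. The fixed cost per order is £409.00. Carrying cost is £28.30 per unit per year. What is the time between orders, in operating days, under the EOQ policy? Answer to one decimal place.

T ≈ 8.6 days

Annual demand D = 142 × 360 = 51,120.
Q* = √(2DS/H) = √(2 × 51,120 × 409 / 28.3) ≈ 1215.57.
Cycle time = Q*/D × 360 = 1215.57 / 51,120 × 360 ≈ 8.560 days.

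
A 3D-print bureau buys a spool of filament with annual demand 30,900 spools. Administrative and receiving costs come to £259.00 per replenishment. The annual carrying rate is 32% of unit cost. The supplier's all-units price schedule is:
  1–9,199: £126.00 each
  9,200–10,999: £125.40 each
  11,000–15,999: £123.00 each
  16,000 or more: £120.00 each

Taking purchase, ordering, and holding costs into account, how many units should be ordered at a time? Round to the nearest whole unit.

Q* ≈ 630 spools

Holding cost per unit per year at price C is H = 0.32·C.
Evaluate total cost at each tier's feasible EOQ or, if the EOQ is below the tier, at the tier's minimum quantity.
EOQ at £126.00 = 630.1 (feasible in tier 1): TC = 30,900×£126.00 + (30,900/630.1)×259 + (630.1/2)×0.32×£126.00 = £3,918,804.13.
EOQ at £125.40 = 631.6 < 9200, so use break Q=9200: TC = 30,900×£125.40 + (30,900/9200.0)×259 + (9200.0/2)×0.32×£125.40 = £4,060,318.70.
EOQ at £123.00 = 637.7 < 11000, so use break Q=11000: TC = 30,900×£123.00 + (30,900/11000.0)×259 + (11000.0/2)×0.32×£123.00 = £4,017,907.55.
EOQ at £120.00 = 645.6 < 16000, so use break Q=16000: TC = 30,900×£120.00 + (30,900/16000.0)×259 + (16000.0/2)×0.32×£120.00 = £4,015,700.19.
Lowest total cost is £3,918,804.13 at Q = 630.1.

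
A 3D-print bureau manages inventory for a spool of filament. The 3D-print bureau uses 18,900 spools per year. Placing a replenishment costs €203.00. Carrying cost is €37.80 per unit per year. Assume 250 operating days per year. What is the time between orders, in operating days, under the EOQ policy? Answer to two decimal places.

EOQ = √(2DS/H) = √(2 × 18,900 × 203 / 37.8) ≈ 450.56.
Cycle time = Q*/D × 250 = 450.56 / 18,900 × 250 ≈ 5.960 days.

T ≈ 5.96 days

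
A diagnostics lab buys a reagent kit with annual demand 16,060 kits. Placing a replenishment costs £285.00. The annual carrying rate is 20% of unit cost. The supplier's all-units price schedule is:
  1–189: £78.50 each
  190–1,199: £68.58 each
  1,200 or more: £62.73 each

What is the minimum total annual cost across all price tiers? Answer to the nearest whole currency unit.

Holding cost per unit per year at price C is H = 0.20·C.
Candidates are each tier's EOQ (if it falls in that tier) and each price-break quantity.
Tier 1 (£78.50): EOQ = 763.6 exceeds tier's upper bound 189, so this tier is dominated.
EOQ at £68.58 = 817.0 (feasible in tier 2): TC = 16,060×£68.58 + (16,060/817.0)×285 + (817.0/2)×0.20×£68.58 = £1,112,600.11.
EOQ at £62.73 = 854.2 < 1200, so use break Q=1200: TC = 16,060×£62.73 + (16,060/1200.0)×285 + (1200.0/2)×0.20×£62.73 = £1,018,785.65.
Lowest total cost among the candidates is at Q = 1200.0.

TC* ≈ £1,018,786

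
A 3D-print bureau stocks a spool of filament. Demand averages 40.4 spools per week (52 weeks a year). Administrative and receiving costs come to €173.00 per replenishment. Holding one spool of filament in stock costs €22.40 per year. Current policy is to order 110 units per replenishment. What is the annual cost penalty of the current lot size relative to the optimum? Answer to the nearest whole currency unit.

Extra cost ≈ €501 per year

Annual demand D = 40.4 × 52 = 2,100.8.
EOQ = √(2DS/H) = √(2 × 2,100.8 × 173 / 22.4) ≈ 180.14.
Cost at Q* = (D/Q*)S + (Q*/2)H = √(2DSH) ≈ €4,035.10.
Cost at Q = 110: (2,100.8/110)×173 + (110/2)×22.4 = €3,303.99 + €1,232.00 = €4,535.99.
Excess = €4,535.99 − €4,035.10 = €500.88.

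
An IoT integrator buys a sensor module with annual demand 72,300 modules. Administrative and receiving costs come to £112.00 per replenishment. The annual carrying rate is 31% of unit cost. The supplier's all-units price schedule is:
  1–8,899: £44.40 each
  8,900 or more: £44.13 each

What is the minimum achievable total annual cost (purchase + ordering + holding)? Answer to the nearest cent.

TC* ≈ £3,225,050.20

Holding cost per unit per year at price C is H = 0.31·C.
Candidates are each tier's EOQ (if it falls in that tier) and each price-break quantity.
EOQ at £44.40 = 1084.7 (feasible in tier 1): TC = 72,300×£44.40 + (72,300/1084.7)×112 + (1084.7/2)×0.31×£44.40 = £3,225,050.20.
EOQ at £44.13 = 1088.0 < 8900, so use break Q=8900: TC = 72,300×£44.13 + (72,300/8900.0)×112 + (8900.0/2)×0.31×£44.13 = £3,252,386.18.
Lowest total cost among the candidates is at Q = 1084.7.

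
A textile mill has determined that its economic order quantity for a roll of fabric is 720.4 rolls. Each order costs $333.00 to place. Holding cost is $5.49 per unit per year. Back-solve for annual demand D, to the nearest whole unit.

The basic EOQ model gives Q* = √(2DS/H); rearrange for the unknown.
From Q* = √(2DS/H): D = Q*²H / (2S) = 720.4² × 5.49 / (2 × 333) = 4278.047.

D ≈ 4,278 rolls per year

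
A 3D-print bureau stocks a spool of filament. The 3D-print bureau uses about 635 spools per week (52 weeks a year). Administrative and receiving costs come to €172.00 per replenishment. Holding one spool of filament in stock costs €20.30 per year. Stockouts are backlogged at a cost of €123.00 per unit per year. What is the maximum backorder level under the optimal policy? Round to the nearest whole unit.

S* ≈ 114 spools

Annual demand D = 635 × 52 = 33,020.
With planned backorders, Q* = √(2DS/H) · √((H+B)/B).
√(2DS/H) = √(2 × 33,020 × 172 / 20.3) = 748.031.
√((H+B)/B) = √((20.3+123)/123) = 1.0794.
Q* ≈ 807.403.
S* = Q* · H/(H+B) = 807.403 × 20.3/143.3 ≈ 114.377.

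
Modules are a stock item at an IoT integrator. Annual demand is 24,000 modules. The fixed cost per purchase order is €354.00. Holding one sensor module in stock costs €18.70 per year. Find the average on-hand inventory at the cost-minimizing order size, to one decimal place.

Average inventory ≈ 476.6 modules

The optimal lot size = √(2DS/H) = √(2 × 24,000 × 354 / 18.7) ≈ 953.24.
Average inventory = Q*/2 ≈ 953.24 / 2 = 476.619.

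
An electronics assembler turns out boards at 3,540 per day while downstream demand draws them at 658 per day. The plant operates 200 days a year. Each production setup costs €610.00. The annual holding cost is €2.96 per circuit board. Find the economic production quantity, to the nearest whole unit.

Q* ≈ 8,162 boards

Annual demand D = 658 × 200 = 131,600.
Production build-up factor (1 − d/p) = 1 − 658/3,540 = 0.8141.
Q* = √(2DS / (H(1 − d/p))) = √(2 × 131,600 × 610 / (2.96 × 0.8141)).
= √(160,552,000 / 2.4098) ≈ 8162.377.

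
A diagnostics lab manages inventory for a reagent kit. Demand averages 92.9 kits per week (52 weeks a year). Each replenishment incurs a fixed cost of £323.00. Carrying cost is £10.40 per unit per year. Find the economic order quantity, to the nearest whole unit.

Annual demand D = 92.9 × 52 = 4,830.8.
EOQ = √(2DS / H) = √(2 × 4,830.8 × 323 / 10.4).
= √(3,120,696.8 / 10.4) = √300,067 ≈ 547.784.

Q* ≈ 548 kits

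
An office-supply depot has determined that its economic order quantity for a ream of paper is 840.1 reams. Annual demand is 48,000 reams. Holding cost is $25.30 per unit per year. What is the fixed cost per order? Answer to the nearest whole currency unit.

The basic EOQ model gives Q* = √(2DS/H); rearrange for the unknown.
From Q* = √(2DS/H): S = Q*²H / (2D) = 840.1² × 25.3 / (2 × 48,000) = 185.9993.

S ≈ $186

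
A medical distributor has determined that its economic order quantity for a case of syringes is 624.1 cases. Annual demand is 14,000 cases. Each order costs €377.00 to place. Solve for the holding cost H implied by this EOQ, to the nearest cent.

Squaring Q* = √(2DS/H) gives Q*² = 2DS/H.
From Q* = √(2DS/H): H = 2DS / Q*² = 2 × 14,000 × 377 / 624.1² = 27.1014.

H ≈ €27.10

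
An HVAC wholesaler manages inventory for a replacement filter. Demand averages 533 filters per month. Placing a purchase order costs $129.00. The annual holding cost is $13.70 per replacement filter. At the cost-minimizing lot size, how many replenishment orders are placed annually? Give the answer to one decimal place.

Annual demand D = 533 × 12 = 6,396.
Q* = √(2DS/H) = √(2 × 6,396 × 129 / 13.7) ≈ 347.06.
Orders per year = D / Q* = 6,396 / 347.06 ≈ 18.429.

N ≈ 18.4 orders per year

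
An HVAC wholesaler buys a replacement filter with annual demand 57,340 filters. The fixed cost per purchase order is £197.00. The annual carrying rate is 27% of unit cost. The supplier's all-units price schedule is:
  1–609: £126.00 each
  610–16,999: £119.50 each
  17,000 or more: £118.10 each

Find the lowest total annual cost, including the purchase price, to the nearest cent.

TC* ≈ £6,879,128.70

Holding cost per unit per year at price C is H = 0.27·C.
For each price level, check whether its EOQ is feasible; otherwise the best quantity at that price is the breakpoint.
Tier 1 (£126.00): EOQ = 814.9 exceeds tier's upper bound 609, so this tier is dominated.
EOQ at £119.50 = 836.8 (feasible in tier 2): TC = 57,340×£119.50 + (57,340/836.8)×197 + (836.8/2)×0.27×£119.50 = £6,879,128.70.
EOQ at £118.10 = 841.7 < 17000, so use break Q=17000: TC = 57,340×£118.10 + (57,340/17000.0)×197 + (17000.0/2)×0.27×£118.10 = £7,043,557.97.
Lowest total cost among the candidates is at Q = 836.8.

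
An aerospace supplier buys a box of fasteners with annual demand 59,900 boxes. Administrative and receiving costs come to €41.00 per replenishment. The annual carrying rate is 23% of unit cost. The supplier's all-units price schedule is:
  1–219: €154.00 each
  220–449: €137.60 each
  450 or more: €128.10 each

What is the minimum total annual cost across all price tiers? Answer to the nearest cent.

Holding cost per unit per year at price C is H = 0.23·C.
Evaluate total cost at each tier's feasible EOQ or, if the EOQ is below the tier, at the tier's minimum quantity.
Tier 1 (€154.00): EOQ = 372.4 exceeds tier's upper bound 219, so this tier is dominated.
EOQ at €137.60 = 394.0 (feasible in tier 2): TC = 59,900×€137.60 + (59,900/394.0)×41 + (394.0/2)×0.23×€137.60 = €8,254,707.90.
EOQ at €128.10 = 408.3 < 450, so use break Q=450: TC = 59,900×€128.10 + (59,900/450.0)×41 + (450.0/2)×0.23×€128.10 = €7,685,276.73.
Lowest total cost among the candidates is at Q = 450.0.

TC* ≈ €7,685,276.73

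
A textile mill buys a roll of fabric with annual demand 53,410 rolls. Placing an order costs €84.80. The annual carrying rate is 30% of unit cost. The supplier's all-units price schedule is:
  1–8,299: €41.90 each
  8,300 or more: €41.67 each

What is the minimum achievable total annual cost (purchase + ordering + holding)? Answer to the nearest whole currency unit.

Holding cost per unit per year at price C is H = 0.30·C.
Candidates are each tier's EOQ (if it falls in that tier) and each price-break quantity.
EOQ at €41.90 = 848.9 (feasible in tier 1): TC = 53,410×€41.90 + (53,410/848.9)×84.8 + (848.9/2)×0.30×€41.90 = €2,248,549.67.
EOQ at €41.67 = 851.2 < 8300, so use break Q=8300: TC = 53,410×€41.67 + (53,410/8300.0)×84.8 + (8300.0/2)×0.30×€41.67 = €2,278,019.53.
Lowest total cost among the candidates is at Q = 848.9.

TC* ≈ €2,248,550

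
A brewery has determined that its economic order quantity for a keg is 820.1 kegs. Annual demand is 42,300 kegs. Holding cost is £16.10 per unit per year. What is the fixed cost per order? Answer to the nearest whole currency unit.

S ≈ £128

Invert the EOQ relation Q*² = 2DS/H.
From Q* = √(2DS/H): S = Q*²H / (2D) = 820.1² × 16.1 / (2 × 42,300) = 127.9939.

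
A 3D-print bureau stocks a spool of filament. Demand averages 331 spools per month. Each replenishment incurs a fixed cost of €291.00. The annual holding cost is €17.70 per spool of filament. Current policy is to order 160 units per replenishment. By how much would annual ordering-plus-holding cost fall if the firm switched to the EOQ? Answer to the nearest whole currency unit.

Annual demand D = 331 × 12 = 3,972.
EOQ = √(2DS/H) = √(2 × 3,972 × 291 / 17.7) ≈ 361.39.
Cost at Q* = (D/Q*)S + (Q*/2)H = √(2DSH) ≈ €6,396.65.
Cost at Q = 160: (3,972/160)×291 + (160/2)×17.7 = €7,224.07 + €1,416.00 = €8,640.08.
Excess = €8,640.08 − €6,396.65 = €2,243.42.

Extra cost ≈ €2,243 per year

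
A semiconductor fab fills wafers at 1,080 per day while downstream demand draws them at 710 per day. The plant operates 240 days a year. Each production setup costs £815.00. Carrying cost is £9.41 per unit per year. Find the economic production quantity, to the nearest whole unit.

Q* ≈ 9,282 wafers

Annual demand D = 710 × 240 = 170,400.
Production build-up factor (1 − d/p) = 1 − 710/1,080 = 0.3426.
Q* = √(2DS / (H(1 − d/p))) = √(2 × 170,400 × 815 / (9.41 × 0.3426)).
= √(277,752,000 / 3.2238) ≈ 9282.069.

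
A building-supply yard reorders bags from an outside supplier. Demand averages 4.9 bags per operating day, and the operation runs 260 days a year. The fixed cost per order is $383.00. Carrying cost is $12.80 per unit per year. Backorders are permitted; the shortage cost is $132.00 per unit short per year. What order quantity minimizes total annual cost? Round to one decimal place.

Q* ≈ 289.2 bags

Annual demand D = 4.9 × 260 = 1,274.
With planned backorders, Q* = √(2DS/H) · √((H+B)/B).
√(2DS/H) = √(2 × 1,274 × 383 / 12.8) = 276.118.
√((H+B)/B) = √((12.8+132)/132) = 1.0474.
Q* ≈ 289.195.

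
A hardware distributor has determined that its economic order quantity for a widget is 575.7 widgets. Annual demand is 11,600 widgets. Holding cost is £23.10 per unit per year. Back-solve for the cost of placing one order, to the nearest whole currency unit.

S ≈ £330

Invert the EOQ relation Q*² = 2DS/H.
From Q* = √(2DS/H): S = Q*²H / (2D) = 575.7² × 23.1 / (2 × 11,600) = 330.0019.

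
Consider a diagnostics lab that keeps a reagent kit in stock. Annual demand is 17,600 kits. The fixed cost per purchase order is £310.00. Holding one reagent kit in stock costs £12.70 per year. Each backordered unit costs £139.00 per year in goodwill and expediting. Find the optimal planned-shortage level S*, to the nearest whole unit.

S* ≈ 81 kits

With planned backorders, Q* = √(2DS/H) · √((H+B)/B).
√(2DS/H) = √(2 × 17,600 × 310 / 12.7) = 926.937.
√((H+B)/B) = √((12.7+139)/139) = 1.0447.
Q* ≈ 968.357.
S* = Q* · H/(H+B) = 968.357 × 12.7/151.7 ≈ 81.069.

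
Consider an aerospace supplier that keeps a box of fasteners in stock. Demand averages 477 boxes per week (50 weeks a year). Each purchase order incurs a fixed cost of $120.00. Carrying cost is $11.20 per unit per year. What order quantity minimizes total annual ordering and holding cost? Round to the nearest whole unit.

Annual demand D = 477 × 50 = 23,850.
EOQ = √(2DS / H) = √(2 × 23,850 × 120 / 11.2).
= √(5,724,000 / 11.2) = √511,071.4286 ≈ 714.893.

Q* ≈ 715 boxes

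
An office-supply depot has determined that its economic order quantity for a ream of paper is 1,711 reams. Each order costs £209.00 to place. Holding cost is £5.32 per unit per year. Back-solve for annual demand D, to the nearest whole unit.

D ≈ 37,259 reams per year

Invert the EOQ relation Q*² = 2DS/H.
From Q* = √(2DS/H): D = Q*²H / (2S) = 1,711² × 5.32 / (2 × 209) = 37259.358.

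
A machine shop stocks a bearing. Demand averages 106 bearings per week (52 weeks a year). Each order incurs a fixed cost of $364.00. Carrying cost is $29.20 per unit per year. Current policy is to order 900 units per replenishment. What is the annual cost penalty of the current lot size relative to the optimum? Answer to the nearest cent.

Extra cost ≈ $4,544.70 per year

Annual demand D = 106 × 52 = 5,512.
EOQ = √(2DS/H) = √(2 × 5,512 × 364 / 29.2) ≈ 370.71.
Cost at Q* = (D/Q*)S + (Q*/2)H = √(2DSH) ≈ $10,824.60.
Cost at Q = 900: (5,512/900)×364 + (900/2)×29.2 = $2,229.30 + $13,140.00 = $15,369.30.
Excess = $15,369.30 − $10,824.60 = $4,544.70.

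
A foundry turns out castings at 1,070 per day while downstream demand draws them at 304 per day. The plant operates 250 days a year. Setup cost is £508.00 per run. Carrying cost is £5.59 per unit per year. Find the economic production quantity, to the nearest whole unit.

Q* ≈ 4,393 castings

Annual demand D = 304 × 250 = 76,000.
Production build-up factor (1 − d/p) = 1 − 304/1,070 = 0.7159.
Q* = √(2DS / (H(1 − d/p))) = √(2 × 76,000 × 508 / (5.59 × 0.7159)).
= √(77,216,000 / 4.0018) ≈ 4392.636.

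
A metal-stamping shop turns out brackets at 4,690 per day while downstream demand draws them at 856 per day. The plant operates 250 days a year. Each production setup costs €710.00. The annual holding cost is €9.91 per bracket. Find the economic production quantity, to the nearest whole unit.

Q* ≈ 6,125 brackets

Annual demand D = 856 × 250 = 214,000.
Production build-up factor (1 − d/p) = 1 − 856/4,690 = 0.8175.
Q* = √(2DS / (H(1 − d/p))) = √(2 × 214,000 × 710 / (9.91 × 0.8175)).
= √(303,880,000 / 8.1013) ≈ 6124.556.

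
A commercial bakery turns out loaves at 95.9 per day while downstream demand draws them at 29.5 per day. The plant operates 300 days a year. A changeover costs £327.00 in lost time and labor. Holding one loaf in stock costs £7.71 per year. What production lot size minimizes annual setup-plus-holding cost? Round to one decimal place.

Annual demand D = 29.5 × 300 = 8,850.
Production build-up factor (1 − d/p) = 1 − 29.5/95.9 = 0.6924.
Q* = √(2DS / (H(1 − d/p))) = √(2 × 8,850 × 327 / (7.71 × 0.6924)).
= √(5,787,900 / 5.3383) ≈ 1041.259.

Q* ≈ 1,041.3 loaves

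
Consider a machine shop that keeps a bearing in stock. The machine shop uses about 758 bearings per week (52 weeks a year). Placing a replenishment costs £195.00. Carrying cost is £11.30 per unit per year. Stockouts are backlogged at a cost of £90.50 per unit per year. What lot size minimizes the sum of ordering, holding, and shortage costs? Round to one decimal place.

Q* ≈ 1,237.0 bearings

Annual demand D = 758 × 52 = 39,416.
With planned backorders, Q* = √(2DS/H) · √((H+B)/B).
√(2DS/H) = √(2 × 39,416 × 195 / 11.3) = 1166.351.
√((H+B)/B) = √((11.3+90.5)/90.5) = 1.0606.
Q* ≈ 1237.026.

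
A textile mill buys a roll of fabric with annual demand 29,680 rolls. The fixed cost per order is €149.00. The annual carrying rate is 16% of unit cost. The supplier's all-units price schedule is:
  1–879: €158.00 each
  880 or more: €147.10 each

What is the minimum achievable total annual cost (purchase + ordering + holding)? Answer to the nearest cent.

Holding cost per unit per year at price C is H = 0.16·C.
Evaluate total cost at each tier's feasible EOQ or, if the EOQ is below the tier, at the tier's minimum quantity.
EOQ at €158.00 = 591.5 (feasible in tier 1): TC = 29,680×€158.00 + (29,680/591.5)×149 + (591.5/2)×0.16×€158.00 = €4,704,393.01.
EOQ at €147.10 = 613.0 < 880, so use break Q=880: TC = 29,680×€147.10 + (29,680/880.0)×149 + (880.0/2)×0.16×€147.10 = €4,381,309.20.
Lowest total cost among the candidates is at Q = 880.0.

TC* ≈ €4,381,309.20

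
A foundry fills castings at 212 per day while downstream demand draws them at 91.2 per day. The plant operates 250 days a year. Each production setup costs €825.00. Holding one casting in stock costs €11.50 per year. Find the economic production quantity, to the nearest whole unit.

Q* ≈ 2,396 castings

Annual demand D = 91.2 × 250 = 22,800.
Production build-up factor (1 − d/p) = 1 − 91.2/212 = 0.5698.
Q* = √(2DS / (H(1 − d/p))) = √(2 × 22,800 × 825 / (11.5 × 0.5698)).
= √(37,620,000 / 6.5528) ≈ 2396.045.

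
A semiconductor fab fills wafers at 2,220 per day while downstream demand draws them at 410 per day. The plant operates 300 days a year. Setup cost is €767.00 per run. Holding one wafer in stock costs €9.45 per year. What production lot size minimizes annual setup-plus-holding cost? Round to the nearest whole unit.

Q* ≈ 4,949 wafers

Annual demand D = 410 × 300 = 123,000.
Production build-up factor (1 − d/p) = 1 − 410/2,220 = 0.8153.
Q* = √(2DS / (H(1 − d/p))) = √(2 × 123,000 × 767 / (9.45 × 0.8153)).
= √(188,682,000 / 7.7047) ≈ 4948.648.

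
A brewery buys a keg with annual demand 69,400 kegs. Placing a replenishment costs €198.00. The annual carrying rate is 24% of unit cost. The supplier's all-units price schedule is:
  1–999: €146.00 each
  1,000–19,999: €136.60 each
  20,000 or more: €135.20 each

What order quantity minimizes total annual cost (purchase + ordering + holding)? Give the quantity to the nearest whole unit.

Holding cost per unit per year at price C is H = 0.24·C.
Evaluate total cost at each tier's feasible EOQ or, if the EOQ is below the tier, at the tier's minimum quantity.
EOQ at €146.00 = 885.6 (feasible in tier 1): TC = 69,400×€146.00 + (69,400/885.6)×198 + (885.6/2)×0.24×€146.00 = €10,163,431.97.
EOQ at €136.60 = 915.6 < 1000, so use break Q=1000: TC = 69,400×€136.60 + (69,400/1000.0)×198 + (1000.0/2)×0.24×€136.60 = €9,510,173.20.
EOQ at €135.20 = 920.3 < 20000, so use break Q=20000: TC = 69,400×€135.20 + (69,400/20000.0)×198 + (20000.0/2)×0.24×€135.20 = €9,708,047.06.
Lowest total cost is €9,510,173.20 at Q = 1000.0.

Q* ≈ 1,000 kegs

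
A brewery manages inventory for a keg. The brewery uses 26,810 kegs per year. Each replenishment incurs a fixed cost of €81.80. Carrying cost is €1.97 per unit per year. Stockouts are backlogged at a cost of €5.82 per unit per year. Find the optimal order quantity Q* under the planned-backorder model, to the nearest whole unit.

Q* ≈ 1,726 kegs

With planned backorders, Q* = √(2DS/H) · √((H+B)/B).
√(2DS/H) = √(2 × 26,810 × 81.8 / 1.97) = 1492.131.
√((H+B)/B) = √((1.97+5.82)/5.82) = 1.1569.
Q* ≈ 1726.292.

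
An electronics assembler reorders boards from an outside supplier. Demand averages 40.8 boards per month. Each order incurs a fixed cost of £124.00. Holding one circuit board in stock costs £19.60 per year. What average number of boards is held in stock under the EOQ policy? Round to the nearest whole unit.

Annual demand D = 40.8 × 12 = 489.6.
Q* = √(2DS/H) = √(2 × 489.6 × 124 / 19.6) ≈ 78.71.
Average inventory = Q*/2 ≈ 78.71 / 2 = 39.354.

Average inventory ≈ 39 boards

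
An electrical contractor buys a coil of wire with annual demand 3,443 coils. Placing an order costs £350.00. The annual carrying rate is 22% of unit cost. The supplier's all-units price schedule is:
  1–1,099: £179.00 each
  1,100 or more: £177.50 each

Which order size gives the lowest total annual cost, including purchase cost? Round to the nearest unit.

Holding cost per unit per year at price C is H = 0.22·C.
For each price level, check whether its EOQ is feasible; otherwise the best quantity at that price is the breakpoint.
EOQ at £179.00 = 247.4 (feasible in tier 1): TC = 3,443×£179.00 + (3,443/247.4)×350 + (247.4/2)×0.22×£179.00 = £626,039.16.
EOQ at £177.50 = 248.4 < 1100, so use break Q=1100: TC = 3,443×£177.50 + (3,443/1100.0)×350 + (1100.0/2)×0.22×£177.50 = £633,705.50.
Lowest total cost is £626,039.16 at Q = 247.4.

Q* ≈ 247 coils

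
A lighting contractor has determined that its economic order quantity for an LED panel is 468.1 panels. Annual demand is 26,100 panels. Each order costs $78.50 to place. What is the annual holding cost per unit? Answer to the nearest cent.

H ≈ $18.70

Squaring Q* = √(2DS/H) gives Q*² = 2DS/H.
From Q* = √(2DS/H): H = 2DS / Q*² = 2 × 26,100 × 78.5 / 468.1² = 18.7009.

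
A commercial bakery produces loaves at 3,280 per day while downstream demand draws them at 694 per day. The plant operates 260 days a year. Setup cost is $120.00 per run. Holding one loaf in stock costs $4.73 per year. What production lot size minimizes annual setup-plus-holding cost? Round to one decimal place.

Annual demand D = 694 × 260 = 180,440.
Production build-up factor (1 − d/p) = 1 − 694/3,280 = 0.7884.
Q* = √(2DS / (H(1 − d/p))) = √(2 × 180,440 × 120 / (4.73 × 0.7884)).
= √(43,305,600 / 3.7292) ≈ 3407.722.

Q* ≈ 3,407.7 loaves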